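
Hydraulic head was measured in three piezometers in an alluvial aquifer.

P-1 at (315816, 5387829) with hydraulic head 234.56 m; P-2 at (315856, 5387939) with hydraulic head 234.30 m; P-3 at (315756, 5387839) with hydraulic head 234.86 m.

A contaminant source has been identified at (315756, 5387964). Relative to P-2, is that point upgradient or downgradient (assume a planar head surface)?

With h = a·x + b·y + c and P-1 as origin, the differences give:
  40·a + 110·b = -0.26
  (-60)·a + 10·b = +0.30
Eliminate b (×10 and ×110, subtract): 7000·a = -35.600 → a = ∂h/∂x = -0.005086
Back-substitute: b = ∂h/∂y = -0.0005143.
Head at (315756, 5387964) = 234.56 + (-0.005086)·(-60) + (-0.0005143)·(135) = 234.80 m.
That is higher than the 234.30 m at P-2, so the point is upgradient.

upgradient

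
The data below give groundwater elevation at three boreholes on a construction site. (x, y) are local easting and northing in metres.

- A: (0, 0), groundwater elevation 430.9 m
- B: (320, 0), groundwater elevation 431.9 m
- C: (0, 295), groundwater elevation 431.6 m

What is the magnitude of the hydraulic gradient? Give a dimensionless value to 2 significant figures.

∂h/∂x = (431.9 − 430.9) / (320 − 0) = +0.003125
∂h/∂y = (431.6 − 430.9) / (295 − 0) = +0.002373
|∇h| = √(0.003125² + 0.002373²) = 0.003924

0.0039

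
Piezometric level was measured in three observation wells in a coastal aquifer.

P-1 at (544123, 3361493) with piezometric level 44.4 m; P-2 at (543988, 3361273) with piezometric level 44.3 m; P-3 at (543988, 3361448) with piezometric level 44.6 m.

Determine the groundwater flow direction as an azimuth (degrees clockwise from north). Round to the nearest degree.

With h = a·x + b·y + c and P-1 as origin, the differences give:
  (-135)·a + (-220)·b = -0.1
  (-135)·a + (-45)·b = +0.2
Eliminate b (×(-45) and ×(-220), subtract): -23625·a = 48.50 → a = ∂h/∂x = -0.002053
Back-substitute: b = ∂h/∂y = +0.001714.
Flow direction (−∇h) has components (+0.002053 E, -0.001714 N).
Azimuth = atan2(E, N) = atan2(+0.002053, -0.001714) = 129.9° ≈ 130°.

130°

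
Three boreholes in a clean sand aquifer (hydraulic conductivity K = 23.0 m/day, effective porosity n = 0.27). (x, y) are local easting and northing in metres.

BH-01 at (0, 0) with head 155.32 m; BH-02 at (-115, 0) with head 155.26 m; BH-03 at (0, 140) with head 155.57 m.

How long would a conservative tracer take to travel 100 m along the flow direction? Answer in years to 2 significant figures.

∂h/∂x = (155.26 − 155.32) / (-115 − 0) = +0.0005217
∂h/∂y = (155.57 − 155.32) / (140 − 0) = +0.001786
|∇h| = √(0.0005217² + 0.001786²) = 0.001861
Seepage velocity v = K·i/n = 23.0 × 0.001861 / 0.27 = 0.1585 m/day.
t = 100 / 0.1585 = 630.9 days = 1.73 years.

1.7 years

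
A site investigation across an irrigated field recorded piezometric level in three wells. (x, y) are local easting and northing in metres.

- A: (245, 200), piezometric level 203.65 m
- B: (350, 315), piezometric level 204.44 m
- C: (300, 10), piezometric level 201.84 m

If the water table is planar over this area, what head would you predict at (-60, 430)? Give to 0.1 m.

With h = a·x + b·y + c and A as origin, the differences give:
  105·a + 115·b = +0.79
  55·a + (-190)·b = -1.81
Eliminate b (×(-190) and ×115, subtract): -26275·a = 58.050 → a = ∂h/∂x = -0.002209
Back-substitute: b = ∂h/∂y = +0.008887.
h(-60, 430) = 203.65 + (-0.002209)·(-305) + (+0.008887)·(230) = 203.65 +0.674 +2.044 = 206.368 m.

206.4 m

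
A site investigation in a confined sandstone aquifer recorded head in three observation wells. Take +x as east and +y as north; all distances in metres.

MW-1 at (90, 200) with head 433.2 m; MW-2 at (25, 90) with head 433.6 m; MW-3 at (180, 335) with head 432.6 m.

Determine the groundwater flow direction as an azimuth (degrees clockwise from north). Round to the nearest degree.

Taking MW-1 as reference: MW-2−MW-1 = (-65, -110, +0.4); MW-3−MW-1 = (90, 135, -0.6).
Determinant of the coordinate differences = (-65)·135 − 90·(-110) = 1125.
∂h/∂x = [(+0.4)·135 − (-0.6)·(-110)] / 1125 = -0.01067
∂h/∂y = [(-65)·(-0.6) − 90·(+0.4)] / 1125 = +0.002667
Flow direction (−∇h) has components (+0.01067 E, -0.002667 N).
Azimuth = atan2(E, N) = atan2(+0.01067, -0.002667) = 104.0° ≈ 104°.

104°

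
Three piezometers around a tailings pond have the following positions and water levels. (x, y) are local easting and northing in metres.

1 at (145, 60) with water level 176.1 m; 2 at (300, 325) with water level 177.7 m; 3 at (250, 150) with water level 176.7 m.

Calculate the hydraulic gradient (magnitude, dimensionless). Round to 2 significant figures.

0.0055

With h = a·x + b·y + c and 1 as origin, the differences give:
  155·a + 265·b = +1.6
  105·a + 90·b = +0.6
Eliminate b (×90 and ×265, subtract): -13875·a = -15.00 → a = ∂h/∂x = +0.001081
Back-substitute: b = ∂h/∂y = +0.005405.
|∇h| = √(0.001081² + 0.005405²) = 0.005512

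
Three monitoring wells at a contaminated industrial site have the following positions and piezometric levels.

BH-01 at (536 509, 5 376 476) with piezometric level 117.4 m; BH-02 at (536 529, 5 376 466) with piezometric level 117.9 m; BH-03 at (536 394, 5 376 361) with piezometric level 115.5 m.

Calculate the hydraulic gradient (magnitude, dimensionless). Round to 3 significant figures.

0.0229

With h = a·x + b·y + c and BH-01 as origin, the differences give:
  20·a + (-10)·b = +0.5
  (-115)·a + (-115)·b = -1.9
Eliminate b (×(-115) and ×(-10), subtract): -3450·a = -76.50 → a = ∂h/∂x = +0.02217
Back-substitute: b = ∂h/∂y = -0.005652.
|∇h| = √(0.02217² + -0.005652²) = 0.02288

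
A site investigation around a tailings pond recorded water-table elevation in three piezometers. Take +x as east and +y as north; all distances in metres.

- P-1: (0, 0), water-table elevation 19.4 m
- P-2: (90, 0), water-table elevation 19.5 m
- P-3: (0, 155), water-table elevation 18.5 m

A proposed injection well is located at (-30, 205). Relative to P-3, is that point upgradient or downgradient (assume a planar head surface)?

∂h/∂x = (19.5 − 19.4) / (90 − 0) = +0.001111
∂h/∂y = (18.5 − 19.4) / (155 − 0) = -0.005806
Head at (-30, 205) = 19.4 + (+0.001111)·(-30) + (-0.005806)·(205) = 18.18 m.
That is lower than the 18.5 m at P-3, so the point is downgradient.

downgradient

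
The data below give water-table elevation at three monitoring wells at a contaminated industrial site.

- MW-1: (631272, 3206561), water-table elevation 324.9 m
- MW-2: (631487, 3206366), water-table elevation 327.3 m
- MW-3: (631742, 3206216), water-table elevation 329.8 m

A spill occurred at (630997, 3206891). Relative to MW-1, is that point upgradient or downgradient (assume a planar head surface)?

downgradient

With h = a·x + b·y + c and MW-1 as origin, the differences give:
  215·a + (-195)·b = +2.4
  470·a + (-345)·b = +4.9
Eliminate b (×(-345) and ×(-195), subtract): 17475·a = 127.50 → a = ∂h/∂x = +0.007296
Back-substitute: b = ∂h/∂y = -0.004263.
Head at (630997, 3206891) = 324.9 + (+0.007296)·(-275) + (-0.004263)·(330) = 321.49 m.
That is lower than the 324.9 m at MW-1, so the point is downgradient.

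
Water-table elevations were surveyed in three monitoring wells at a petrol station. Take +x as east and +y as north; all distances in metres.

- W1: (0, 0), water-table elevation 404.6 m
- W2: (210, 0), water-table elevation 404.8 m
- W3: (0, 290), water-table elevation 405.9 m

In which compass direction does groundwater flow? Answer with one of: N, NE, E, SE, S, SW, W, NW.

S

∂h/∂x = (404.8 − 404.6) / (210 − 0) = +0.0009524
∂h/∂y = (405.9 − 404.6) / (290 − 0) = +0.004483
Flow = −∇h = (-0.0009524 east, -0.004483 north), which points south.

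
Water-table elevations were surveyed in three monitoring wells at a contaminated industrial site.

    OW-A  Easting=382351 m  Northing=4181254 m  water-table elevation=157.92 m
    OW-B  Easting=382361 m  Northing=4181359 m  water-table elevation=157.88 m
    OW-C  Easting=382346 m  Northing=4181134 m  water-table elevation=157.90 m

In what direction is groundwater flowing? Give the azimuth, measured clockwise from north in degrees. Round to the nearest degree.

Taking OW-A as reference: OW-B−OW-A = (10, 105, -0.04); OW-C−OW-A = (-5, -120, -0.02).
Determinant of the coordinate differences = 10·(-120) − (-5)·105 = -675.
∂h/∂x = [(-0.04)·(-120) − (-0.02)·105] / -675 = -0.01022
∂h/∂y = [10·(-0.02) − (-5)·(-0.04)] / -675 = +0.0005926
Flow direction (−∇h) has components (+0.01022 E, -0.0005926 N).
Azimuth = atan2(E, N) = atan2(+0.01022, -0.0005926) = 93.3° ≈ 093°.

093°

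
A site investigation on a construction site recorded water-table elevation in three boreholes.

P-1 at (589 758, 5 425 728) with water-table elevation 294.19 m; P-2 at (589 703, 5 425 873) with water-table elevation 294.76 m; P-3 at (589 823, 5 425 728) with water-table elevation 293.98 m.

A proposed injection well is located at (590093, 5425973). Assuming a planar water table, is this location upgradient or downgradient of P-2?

downgradient

Differences from P-1: to P-2 (Δx, Δy, Δh) = (-55, 145, +0.57); to P-3 = (65, 0, -0.21).
Determinant of the coordinate differences = (-55)·0 − 65·145 = -9425.
∂h/∂x = [(+0.57)·0 − (-0.21)·145] / -9425 = -0.003231
∂h/∂y = [(-55)·(-0.21) − 65·(+0.57)] / -9425 = +0.002706
Head at (590093, 5425973) = 294.19 + (-0.003231)·(335) + (+0.002706)·(245) = 293.77 m.
That is lower than the 294.76 m at P-2, so the point is downgradient.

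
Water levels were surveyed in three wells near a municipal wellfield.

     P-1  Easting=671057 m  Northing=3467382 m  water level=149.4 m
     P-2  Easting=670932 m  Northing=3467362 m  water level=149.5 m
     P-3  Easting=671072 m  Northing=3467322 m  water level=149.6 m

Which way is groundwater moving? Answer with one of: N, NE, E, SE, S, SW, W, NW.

Taking P-1 as reference: P-2−P-1 = (-125, -20, +0.1); P-3−P-1 = (15, -60, +0.2).
Determinant of the coordinate differences = (-125)·(-60) − 15·(-20) = 7800.
∂h/∂x = [(+0.1)·(-60) − (+0.2)·(-20)] / 7800 = -0.0002564
∂h/∂y = [(-125)·(+0.2) − 15·(+0.1)] / 7800 = -0.003397
Flow = −∇h = (+0.0002564 east, +0.003397 north), which points north.

N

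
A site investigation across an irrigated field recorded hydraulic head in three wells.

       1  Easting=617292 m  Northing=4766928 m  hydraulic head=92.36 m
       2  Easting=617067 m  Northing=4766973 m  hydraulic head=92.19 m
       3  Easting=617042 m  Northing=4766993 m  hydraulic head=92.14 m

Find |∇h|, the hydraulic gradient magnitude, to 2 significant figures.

With h = a·x + b·y + c and 1 as origin, the differences give:
  (-225)·a + 45·b = -0.17
  (-250)·a + 65·b = -0.22
Eliminate b (×65 and ×45, subtract): -3375·a = -1.150 → a = ∂h/∂x = +0.0003407
Back-substitute: b = ∂h/∂y = -0.002074.
|∇h| = √(0.0003407² + -0.002074²) = 0.002102

0.0021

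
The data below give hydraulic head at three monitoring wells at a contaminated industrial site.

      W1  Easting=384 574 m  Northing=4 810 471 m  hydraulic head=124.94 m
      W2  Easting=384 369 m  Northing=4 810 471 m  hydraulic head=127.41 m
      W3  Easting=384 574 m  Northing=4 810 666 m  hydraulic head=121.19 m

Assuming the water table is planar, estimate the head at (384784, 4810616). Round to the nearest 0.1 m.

119.6 m

∂h/∂x = (127.41 − 124.94) / (384369 − 384574) = -0.01205
∂h/∂y = (121.19 − 124.94) / (4810666 − 4810471) = -0.01923
h(384784, 4810616) = 124.94 + (-0.01205)·(210) + (-0.01923)·(145) = 124.94 -2.530 -2.788 = 119.621 m.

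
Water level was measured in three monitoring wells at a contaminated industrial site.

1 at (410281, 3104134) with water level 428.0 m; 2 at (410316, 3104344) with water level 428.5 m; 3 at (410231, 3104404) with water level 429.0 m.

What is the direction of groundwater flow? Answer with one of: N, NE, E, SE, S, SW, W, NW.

SE

With h = a·x + b·y + c and 1 as origin, the differences give:
  35·a + 210·b = +0.5
  (-50)·a + 270·b = +1.0
Eliminate b (×270 and ×210, subtract): 19950·a = -75.00 → a = ∂h/∂x = -0.003759
Back-substitute: b = ∂h/∂y = +0.003008.
Flow = −∇h = (+0.003759 east, -0.003008 north), which points southeast.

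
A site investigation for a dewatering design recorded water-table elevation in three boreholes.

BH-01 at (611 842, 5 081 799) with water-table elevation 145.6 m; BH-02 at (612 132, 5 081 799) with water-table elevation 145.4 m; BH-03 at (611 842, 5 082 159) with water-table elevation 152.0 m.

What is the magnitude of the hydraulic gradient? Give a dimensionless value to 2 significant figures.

∂h/∂x = (145.4 − 145.6) / (612132 − 611842) = -0.0006897
∂h/∂y = (152.0 − 145.6) / (5082159 − 5081799) = +0.01778
|∇h| = √(-0.0006897² + 0.01778²) = 0.01779

0.018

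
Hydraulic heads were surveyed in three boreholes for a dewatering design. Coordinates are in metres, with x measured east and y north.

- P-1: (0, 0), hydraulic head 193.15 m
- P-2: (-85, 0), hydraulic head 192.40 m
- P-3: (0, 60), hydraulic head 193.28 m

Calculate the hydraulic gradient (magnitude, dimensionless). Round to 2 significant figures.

0.0091

∂h/∂x = (192.40 − 193.15) / (-85 − 0) = +0.008824
∂h/∂y = (193.28 − 193.15) / (60 − 0) = +0.002167
|∇h| = √(0.008824² + 0.002167²) = 0.009086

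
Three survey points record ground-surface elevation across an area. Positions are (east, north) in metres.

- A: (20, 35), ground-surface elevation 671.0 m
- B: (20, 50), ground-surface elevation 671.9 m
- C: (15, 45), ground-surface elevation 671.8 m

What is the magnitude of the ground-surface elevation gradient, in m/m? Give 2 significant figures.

Differences from A: to B (Δx, Δy, Δh) = (0, 15, +0.9); to C = (-5, 10, +0.8).
Solve a·Δx + b·Δy = Δz: det = 0·10 − (-5)·15 = 75.
∂z/∂x = [(+0.9)·10 − (+0.8)·15] / 75 = -0.04000
∂z/∂y = [0·(+0.8) − (-5)·(+0.9)] / 75 = +0.06000
|∇f| = √(-0.04000² + 0.06000²) = 0.07211 m/m

0.072 m/m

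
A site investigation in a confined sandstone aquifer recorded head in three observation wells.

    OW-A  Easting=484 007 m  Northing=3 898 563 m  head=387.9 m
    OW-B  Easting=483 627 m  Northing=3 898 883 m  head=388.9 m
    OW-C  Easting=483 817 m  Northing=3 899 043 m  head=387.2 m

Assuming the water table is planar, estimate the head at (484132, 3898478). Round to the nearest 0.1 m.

387.5 m

Differences from OW-A: to OW-B (Δx, Δy, Δh) = (-380, 320, +1.0); to OW-C = (-190, 480, -0.7).
Solve a·Δx + b·Δy = Δh: det = (-380)·480 − (-190)·320 = -121600.
∂h/∂x = [(+1.0)·480 − (-0.7)·320] / -121600 = -0.005789
∂h/∂y = [(-380)·(-0.7) − (-190)·(+1.0)] / -121600 = -0.003750
h(484132, 3898478) = 387.9 + (-0.005789)·(125) + (-0.003750)·(-85) = 387.9 -0.724 +0.319 = 387.495 m.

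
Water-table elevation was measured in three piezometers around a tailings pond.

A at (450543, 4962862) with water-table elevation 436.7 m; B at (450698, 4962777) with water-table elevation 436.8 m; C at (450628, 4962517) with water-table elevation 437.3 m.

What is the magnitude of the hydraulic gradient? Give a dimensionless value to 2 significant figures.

With h = a·x + b·y + c and A as origin, the differences give:
  155·a + (-85)·b = +0.1
  85·a + (-345)·b = +0.6
Eliminate b (×(-345) and ×(-85), subtract): -46250·a = 16.50 → a = ∂h/∂x = -0.0003568
Back-substitute: b = ∂h/∂y = -0.001827.
|∇h| = √(-0.0003568² + -0.001827²) = 0.001862

0.0019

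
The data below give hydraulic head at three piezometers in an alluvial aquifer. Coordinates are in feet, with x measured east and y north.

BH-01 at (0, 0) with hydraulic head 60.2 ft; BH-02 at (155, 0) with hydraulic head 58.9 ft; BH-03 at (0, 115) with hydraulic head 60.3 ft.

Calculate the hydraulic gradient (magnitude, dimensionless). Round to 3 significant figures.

∂h/∂x = (58.9 − 60.2) / (155 − 0) = -0.008387
∂h/∂y = (60.3 − 60.2) / (115 − 0) = +0.0008696
|∇h| = √(-0.008387² + 0.0008696²) = 0.008432

0.00843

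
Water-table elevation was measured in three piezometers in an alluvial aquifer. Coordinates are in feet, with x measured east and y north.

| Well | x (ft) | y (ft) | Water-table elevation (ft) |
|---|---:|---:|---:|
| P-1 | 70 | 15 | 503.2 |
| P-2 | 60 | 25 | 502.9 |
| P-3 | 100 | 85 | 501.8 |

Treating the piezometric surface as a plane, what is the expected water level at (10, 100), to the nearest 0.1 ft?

Taking P-1 as reference: P-2−P-1 = (-10, 10, -0.3); P-3−P-1 = (30, 70, -1.4).
Determinant of the coordinate differences = (-10)·70 − 30·10 = -1000.
∂h/∂x = [(-0.3)·70 − (-1.4)·10] / -1000 = +0.007000
∂h/∂y = [(-10)·(-1.4) − 30·(-0.3)] / -1000 = -0.02300
h(10, 100) = 503.2 + (+0.007000)·(-60) + (-0.02300)·(85) = 503.2 -0.420 -1.955 = 500.825 ft.

500.8 ft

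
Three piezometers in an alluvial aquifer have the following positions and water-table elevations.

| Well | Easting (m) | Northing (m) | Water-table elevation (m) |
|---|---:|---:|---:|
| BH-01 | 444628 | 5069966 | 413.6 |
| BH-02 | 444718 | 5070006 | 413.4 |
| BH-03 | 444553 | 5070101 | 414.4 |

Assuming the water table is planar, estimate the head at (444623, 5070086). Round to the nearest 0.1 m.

414.1 m

Three-point gradient (reference BH-01): Δ to BH-02 = (90, 40, -0.2), Δ to BH-03 = (-75, 135, +0.8).
∂h/∂x = -0.003894, ∂h/∂y = +0.003762 (det = 15150).
h(444623, 5070086) = 413.6 + (-0.003894)·(-5) + (+0.003762)·(120) = 413.6 +0.019 +0.451 = 414.071 m.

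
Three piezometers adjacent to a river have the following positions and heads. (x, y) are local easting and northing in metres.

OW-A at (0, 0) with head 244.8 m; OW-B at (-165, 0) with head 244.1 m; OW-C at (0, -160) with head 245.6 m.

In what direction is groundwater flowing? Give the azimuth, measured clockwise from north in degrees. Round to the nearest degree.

∂h/∂x = (244.1 − 244.8) / (-165 − 0) = +0.004242
∂h/∂y = (245.6 − 244.8) / (-160 − 0) = -0.005000
Flow direction (−∇h) has components (-0.004242 E, +0.005000 N).
Azimuth = atan2(E, N) = atan2(-0.004242, +0.005000) = 319.7° ≈ 320°.

320°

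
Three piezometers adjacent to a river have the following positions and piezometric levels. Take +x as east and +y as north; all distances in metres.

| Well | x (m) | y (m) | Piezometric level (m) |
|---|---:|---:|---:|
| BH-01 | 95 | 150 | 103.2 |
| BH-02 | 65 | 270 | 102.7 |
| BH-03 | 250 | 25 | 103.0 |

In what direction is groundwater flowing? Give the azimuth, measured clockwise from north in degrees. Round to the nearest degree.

046°

Three-point gradient (reference BH-01): Δ to BH-02 = (-30, 120, -0.5), Δ to BH-03 = (155, -125, -0.2).
∂h/∂x = -0.005825, ∂h/∂y = -0.005623 (det = -14850).
Flow direction (−∇h) has components (+0.005825 E, +0.005623 N).
Azimuth = atan2(E, N) = atan2(+0.005825, +0.005623) = 46.0° ≈ 046°.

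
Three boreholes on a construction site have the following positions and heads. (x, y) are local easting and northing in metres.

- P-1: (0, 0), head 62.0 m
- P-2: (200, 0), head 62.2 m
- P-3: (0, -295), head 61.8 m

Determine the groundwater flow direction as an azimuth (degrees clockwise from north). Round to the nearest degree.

236°

∂h/∂x = (62.2 − 62.0) / (200 − 0) = +0.001000
∂h/∂y = (61.8 − 62.0) / (-295 − 0) = +0.0006780
Flow direction (−∇h) has components (-0.001000 E, -0.0006780 N).
Azimuth = atan2(E, N) = atan2(-0.001000, -0.0006780) = 235.9° ≈ 236°.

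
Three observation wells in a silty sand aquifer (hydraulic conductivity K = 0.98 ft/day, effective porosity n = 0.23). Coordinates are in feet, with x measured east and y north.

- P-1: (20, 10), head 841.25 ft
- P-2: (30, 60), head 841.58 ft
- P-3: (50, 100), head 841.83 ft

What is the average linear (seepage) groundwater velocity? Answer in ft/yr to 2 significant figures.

With h = a·x + b·y + c and P-1 as origin, the differences give:
  10·a + 50·b = +0.33
  30·a + 90·b = +0.58
Eliminate b (×90 and ×50, subtract): -600·a = 0.700 → a = ∂h/∂x = -0.001167
Back-substitute: b = ∂h/∂y = +0.006833.
|∇h| = √(-0.001167² + 0.006833²) = 0.006932
Seepage velocity v = K·i/n = 0.98 × 0.006932 / 0.23 = 0.02954 ft/day = 10.79 ft/yr.

11 ft/yr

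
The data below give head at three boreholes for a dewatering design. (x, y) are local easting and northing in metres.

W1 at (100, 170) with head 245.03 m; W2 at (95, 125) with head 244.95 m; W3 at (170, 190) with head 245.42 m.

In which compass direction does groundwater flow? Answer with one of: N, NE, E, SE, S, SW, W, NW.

W

With h = a·x + b·y + c and W1 as origin, the differences give:
  (-5)·a + (-45)·b = -0.08
  70·a + 20·b = +0.39
Eliminate b (×20 and ×(-45), subtract): 3050·a = 15.950 → a = ∂h/∂x = +0.005230
Back-substitute: b = ∂h/∂y = +0.001197.
Flow = −∇h = (-0.005230 east, -0.001197 north), which points west.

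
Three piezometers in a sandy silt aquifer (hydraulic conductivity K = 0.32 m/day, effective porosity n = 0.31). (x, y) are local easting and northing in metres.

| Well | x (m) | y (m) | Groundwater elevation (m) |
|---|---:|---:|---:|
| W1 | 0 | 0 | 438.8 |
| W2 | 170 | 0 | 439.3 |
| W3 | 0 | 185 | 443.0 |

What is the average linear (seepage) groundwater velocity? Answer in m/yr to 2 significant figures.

∂h/∂x = (439.3 − 438.8) / (170 − 0) = +0.002941
∂h/∂y = (443.0 − 438.8) / (185 − 0) = +0.02270
|∇h| = √(0.002941² + 0.02270²) = 0.02289
Seepage velocity v = K·i/n = 0.32 × 0.02289 / 0.31 = 0.02363 m/day = 8.631 m/yr.

8.6 m/yr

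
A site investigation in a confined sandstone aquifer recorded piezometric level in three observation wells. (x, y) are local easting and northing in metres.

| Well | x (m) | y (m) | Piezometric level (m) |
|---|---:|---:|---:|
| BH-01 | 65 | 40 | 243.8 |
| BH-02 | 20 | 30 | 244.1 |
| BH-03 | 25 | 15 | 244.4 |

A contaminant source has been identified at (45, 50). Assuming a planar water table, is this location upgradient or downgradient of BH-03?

With h = a·x + b·y + c and BH-01 as origin, the differences give:
  (-45)·a + (-10)·b = +0.3
  (-40)·a + (-25)·b = +0.6
Eliminate b (×(-25) and ×(-10), subtract): 725·a = -1.50 → a = ∂h/∂x = -0.002069
Back-substitute: b = ∂h/∂y = -0.02069.
Head at (45, 50) = 243.8 + (-0.002069)·(-20) + (-0.02069)·(10) = 243.63 m.
That is lower than the 244.4 m at BH-03, so the point is downgradient.

downgradient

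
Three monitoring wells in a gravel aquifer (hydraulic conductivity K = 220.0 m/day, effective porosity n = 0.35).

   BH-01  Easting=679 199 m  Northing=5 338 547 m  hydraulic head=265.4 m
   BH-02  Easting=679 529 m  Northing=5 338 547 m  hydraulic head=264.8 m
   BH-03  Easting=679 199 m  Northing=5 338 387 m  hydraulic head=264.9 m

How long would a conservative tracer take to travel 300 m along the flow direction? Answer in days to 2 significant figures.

∂h/∂x = (264.8 − 265.4) / (679529 − 679199) = -0.001818
∂h/∂y = (264.9 − 265.4) / (5338387 − 5338547) = +0.003125
|∇h| = √(-0.001818² + 0.003125²) = 0.003615
Seepage velocity v = K·i/n = 220.0 × 0.003615 / 0.35 = 2.272 m/day.
t = 300 / 2.272 = 132 days.

130 days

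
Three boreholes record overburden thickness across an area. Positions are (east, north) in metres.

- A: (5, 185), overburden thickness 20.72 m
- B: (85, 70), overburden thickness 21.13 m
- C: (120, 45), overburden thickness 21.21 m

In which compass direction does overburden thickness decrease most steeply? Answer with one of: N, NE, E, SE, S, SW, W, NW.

N

With d = a·x + b·y + c and A as origin, the differences give:
  80·a + (-115)·b = +0.41
  115·a + (-140)·b = +0.49
Eliminate b (×(-140) and ×(-115), subtract): 2025·a = -1.050 → a = ∂d/∂x = -0.0005185
Back-substitute: b = ∂d/∂y = -0.003926.
Steepest decrease is along −∇f = (+0.0005185 E, +0.003926 N) → north.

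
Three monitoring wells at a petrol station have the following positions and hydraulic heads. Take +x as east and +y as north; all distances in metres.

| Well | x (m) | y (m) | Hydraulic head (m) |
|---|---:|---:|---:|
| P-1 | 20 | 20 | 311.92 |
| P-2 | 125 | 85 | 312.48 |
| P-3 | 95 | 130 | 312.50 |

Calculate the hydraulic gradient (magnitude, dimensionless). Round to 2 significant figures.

With h = a·x + b·y + c and P-1 as origin, the differences give:
  105·a + 65·b = +0.56
  75·a + 110·b = +0.58
Eliminate b (×110 and ×65, subtract): 6675·a = 23.900 → a = ∂h/∂x = +0.003581
Back-substitute: b = ∂h/∂y = +0.002831.
|∇h| = √(0.003581² + 0.002831²) = 0.004565

0.0046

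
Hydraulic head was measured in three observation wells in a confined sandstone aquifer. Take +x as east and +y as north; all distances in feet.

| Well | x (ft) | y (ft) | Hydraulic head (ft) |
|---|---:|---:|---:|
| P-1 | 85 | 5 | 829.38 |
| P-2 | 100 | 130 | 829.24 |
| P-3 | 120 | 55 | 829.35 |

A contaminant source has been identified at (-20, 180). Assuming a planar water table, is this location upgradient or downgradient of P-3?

With h = a·x + b·y + c and P-1 as origin, the differences give:
  15·a + 125·b = -0.14
  35·a + 50·b = -0.03
Eliminate b (×50 and ×125, subtract): -3625·a = -3.250 → a = ∂h/∂x = +0.0008966
Back-substitute: b = ∂h/∂y = -0.001228.
Head at (-20, 180) = 829.38 + (+0.0008966)·(-105) + (-0.001228)·(175) = 829.07 ft.
That is lower than the 829.35 ft at P-3, so the point is downgradient.

downgradient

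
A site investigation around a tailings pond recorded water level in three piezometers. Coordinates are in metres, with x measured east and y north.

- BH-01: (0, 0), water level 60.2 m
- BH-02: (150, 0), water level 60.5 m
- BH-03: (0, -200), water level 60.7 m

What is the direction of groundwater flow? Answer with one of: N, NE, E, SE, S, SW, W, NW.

NW

∂h/∂x = (60.5 − 60.2) / (150 − 0) = +0.002000
∂h/∂y = (60.7 − 60.2) / (-200 − 0) = -0.002500
Flow = −∇h = (-0.002000 east, +0.002500 north), which points northwest.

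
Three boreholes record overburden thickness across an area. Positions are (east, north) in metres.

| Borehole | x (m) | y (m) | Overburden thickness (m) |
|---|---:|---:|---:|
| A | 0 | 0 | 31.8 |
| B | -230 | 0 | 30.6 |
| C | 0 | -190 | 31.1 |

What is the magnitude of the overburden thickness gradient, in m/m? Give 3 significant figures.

0.00639 m/m

∂d/∂x = (30.6 − 31.8) / (-230 − 0) = +0.005217
∂d/∂y = (31.1 − 31.8) / (-190 − 0) = +0.003684
|∇f| = √(0.005217² + 0.003684²) = 0.006387 m/m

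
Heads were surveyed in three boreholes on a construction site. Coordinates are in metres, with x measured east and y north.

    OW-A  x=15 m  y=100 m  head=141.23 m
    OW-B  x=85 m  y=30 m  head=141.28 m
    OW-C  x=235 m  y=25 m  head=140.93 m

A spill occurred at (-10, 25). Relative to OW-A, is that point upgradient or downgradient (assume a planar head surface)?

upgradient

Taking OW-A as reference: OW-B−OW-A = (70, -70, +0.05); OW-C−OW-A = (220, -75, -0.30).
Solve a·Δx + b·Δy = Δh: det = 70·(-75) − 220·(-70) = 10150.
∂h/∂x = [(+0.05)·(-75) − (-0.30)·(-70)] / 10150 = -0.002438
∂h/∂y = [70·(-0.30) − 220·(+0.05)] / 10150 = -0.003153
Head at (-10, 25) = 141.23 + (-0.002438)·(-25) + (-0.003153)·(-75) = 141.53 m.
That is higher than the 141.23 m at OW-A, so the point is upgradient.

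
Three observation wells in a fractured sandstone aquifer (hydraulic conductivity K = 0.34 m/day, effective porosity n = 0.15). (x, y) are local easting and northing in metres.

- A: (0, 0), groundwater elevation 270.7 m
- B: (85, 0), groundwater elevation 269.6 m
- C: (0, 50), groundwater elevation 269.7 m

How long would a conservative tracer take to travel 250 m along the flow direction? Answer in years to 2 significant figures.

13 years

∂h/∂x = (269.6 − 270.7) / (85 − 0) = -0.01294
∂h/∂y = (269.7 − 270.7) / (50 − 0) = -0.02000
|∇h| = √(-0.01294² + -0.02000²) = 0.02382
Seepage velocity v = K·i/n = 0.34 × 0.02382 / 0.15 = 0.05399 m/day.
t = 250 / 0.05399 = 4630 days = 12.7 years.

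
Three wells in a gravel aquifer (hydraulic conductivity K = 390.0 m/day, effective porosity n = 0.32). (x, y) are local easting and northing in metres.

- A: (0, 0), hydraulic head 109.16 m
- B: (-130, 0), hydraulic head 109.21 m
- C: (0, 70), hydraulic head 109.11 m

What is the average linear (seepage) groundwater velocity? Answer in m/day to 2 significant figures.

0.99 m/day

∂h/∂x = (109.21 − 109.16) / (-130 − 0) = -0.0003846
∂h/∂y = (109.11 − 109.16) / (70 − 0) = -0.0007143
|∇h| = √(-0.0003846² + -0.0007143²) = 0.0008113
Seepage velocity v = K·i/n = 390.0 × 0.0008113 / 0.32 = 0.9888 m/day.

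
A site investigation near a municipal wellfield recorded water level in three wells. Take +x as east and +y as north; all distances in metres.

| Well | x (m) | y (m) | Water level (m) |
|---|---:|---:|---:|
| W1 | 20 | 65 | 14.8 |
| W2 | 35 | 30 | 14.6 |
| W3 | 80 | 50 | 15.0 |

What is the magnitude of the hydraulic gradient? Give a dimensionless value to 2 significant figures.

0.0096

Taking W1 as reference: W2−W1 = (15, -35, -0.2); W3−W1 = (60, -15, +0.2).
Solve a·Δx + b·Δy = Δh: det = 15·(-15) − 60·(-35) = 1875.
∂h/∂x = [(-0.2)·(-15) − (+0.2)·(-35)] / 1875 = +0.005333
∂h/∂y = [15·(+0.2) − 60·(-0.2)] / 1875 = +0.008000
|∇h| = √(0.005333² + 0.008000²) = 0.009615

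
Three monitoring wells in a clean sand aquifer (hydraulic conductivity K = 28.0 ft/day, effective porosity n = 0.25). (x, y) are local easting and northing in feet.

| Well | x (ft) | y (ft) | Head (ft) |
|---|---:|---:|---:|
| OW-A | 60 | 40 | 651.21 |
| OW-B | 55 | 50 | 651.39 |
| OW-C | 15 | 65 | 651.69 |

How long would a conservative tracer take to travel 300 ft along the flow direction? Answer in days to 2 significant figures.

Taking OW-A as reference: OW-B−OW-A = (-5, 10, +0.18); OW-C−OW-A = (-45, 25, +0.48).
Solve a·Δx + b·Δy = Δh: det = (-5)·25 − (-45)·10 = 325.
∂h/∂x = [(+0.18)·25 − (+0.48)·10] / 325 = -0.0009231
∂h/∂y = [(-5)·(+0.48) − (-45)·(+0.18)] / 325 = +0.01754
|∇h| = √(-0.0009231² + 0.01754²) = 0.01756
Seepage velocity v = K·i/n = 28.0 × 0.01756 / 0.25 = 1.967 ft/day.
t = 300 / 1.967 = 152.5 days.

150 days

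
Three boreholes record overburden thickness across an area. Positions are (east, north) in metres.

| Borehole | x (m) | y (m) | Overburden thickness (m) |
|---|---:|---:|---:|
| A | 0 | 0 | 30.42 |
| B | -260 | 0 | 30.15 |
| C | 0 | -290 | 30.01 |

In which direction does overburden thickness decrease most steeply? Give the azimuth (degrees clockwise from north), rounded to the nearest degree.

∂d/∂x = (30.15 − 30.42) / (-260 − 0) = +0.001038
∂d/∂y = (30.01 − 30.42) / (-290 − 0) = +0.001414
Steepest decrease is along −∇f: components (-0.001038 E, -0.001414 N).
Azimuth = atan2(-0.001038, -0.001414) = 216.3° ≈ 216°.

216°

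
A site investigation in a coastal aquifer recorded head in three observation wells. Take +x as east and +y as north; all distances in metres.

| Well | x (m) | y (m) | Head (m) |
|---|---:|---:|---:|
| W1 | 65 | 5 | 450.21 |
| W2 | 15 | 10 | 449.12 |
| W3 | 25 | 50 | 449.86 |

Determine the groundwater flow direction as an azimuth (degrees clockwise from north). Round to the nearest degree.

Taking W1 as reference: W2−W1 = (-50, 5, -1.09); W3−W1 = (-40, 45, -0.35).
Solve a·Δx + b·Δy = Δh: det = (-50)·45 − (-40)·5 = -2050.
∂h/∂x = [(-1.09)·45 − (-0.35)·5] / -2050 = +0.02307
∂h/∂y = [(-50)·(-0.35) − (-40)·(-1.09)] / -2050 = +0.01273
Flow direction (−∇h) has components (-0.02307 E, -0.01273 N).
Azimuth = atan2(E, N) = atan2(-0.02307, -0.01273) = 241.1° ≈ 241°.

241°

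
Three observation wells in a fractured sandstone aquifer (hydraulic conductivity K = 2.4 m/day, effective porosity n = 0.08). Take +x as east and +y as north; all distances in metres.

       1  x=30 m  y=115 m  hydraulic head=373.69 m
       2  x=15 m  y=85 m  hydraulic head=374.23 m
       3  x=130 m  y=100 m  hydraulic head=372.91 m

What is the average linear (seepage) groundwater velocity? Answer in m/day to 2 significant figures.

0.49 m/day

Three-point gradient (reference 1): Δ to 2 = (-15, -30, +0.54), Δ to 3 = (100, -15, -0.78).
∂h/∂x = -0.009767, ∂h/∂y = -0.01312 (det = 3225).
|∇h| = √(-0.009767² + -0.01312²) = 0.01636
Seepage velocity v = K·i/n = 2.4 × 0.01636 / 0.08 = 0.4908 m/day.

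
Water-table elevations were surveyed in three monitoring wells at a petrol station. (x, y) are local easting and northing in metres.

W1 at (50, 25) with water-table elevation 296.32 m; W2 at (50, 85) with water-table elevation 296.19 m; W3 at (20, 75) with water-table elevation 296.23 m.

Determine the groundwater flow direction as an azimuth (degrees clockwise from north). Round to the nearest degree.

With h = a·x + b·y + c and W1 as origin, the differences give:
  0·a + 60·b = -0.13
  (-30)·a + 50·b = -0.09
Eliminate b (×50 and ×60, subtract): 1800·a = -1.100 → a = ∂h/∂x = -0.0006111
Back-substitute: b = ∂h/∂y = -0.002167.
Flow direction (−∇h) has components (+0.0006111 E, +0.002167 N).
Azimuth = atan2(E, N) = atan2(+0.0006111, +0.002167) = 15.8° ≈ 016°.

016°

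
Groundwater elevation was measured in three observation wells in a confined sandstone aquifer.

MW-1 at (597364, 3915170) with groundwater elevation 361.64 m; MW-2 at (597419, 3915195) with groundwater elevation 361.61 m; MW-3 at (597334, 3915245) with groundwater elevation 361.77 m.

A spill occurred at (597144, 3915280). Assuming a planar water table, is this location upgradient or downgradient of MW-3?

upgradient

Taking MW-1 as reference: MW-2−MW-1 = (55, 25, -0.03); MW-3−MW-1 = (-30, 75, +0.13).
Determinant of the coordinate differences = 55·75 − (-30)·25 = 4875.
∂h/∂x = [(-0.03)·75 − (+0.13)·25] / 4875 = -0.001128
∂h/∂y = [55·(+0.13) − (-30)·(-0.03)] / 4875 = +0.001282
Head at (597144, 3915280) = 361.64 + (-0.001128)·(-220) + (+0.001282)·(110) = 362.03 m.
That is higher than the 361.77 m at MW-3, so the point is upgradient.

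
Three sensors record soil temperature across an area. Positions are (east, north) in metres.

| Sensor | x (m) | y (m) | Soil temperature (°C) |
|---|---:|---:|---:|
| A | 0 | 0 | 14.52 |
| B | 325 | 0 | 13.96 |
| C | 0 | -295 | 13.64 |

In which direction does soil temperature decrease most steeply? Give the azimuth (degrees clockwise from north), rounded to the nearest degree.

∂T/∂x = (13.96 − 14.52) / (325 − 0) = -0.001723
∂T/∂y = (13.64 − 14.52) / (-295 − 0) = +0.002983
Steepest decrease is along −∇f: components (+0.001723 E, -0.002983 N).
Azimuth = atan2(+0.001723, -0.002983) = 150.0° ≈ 150°.

150°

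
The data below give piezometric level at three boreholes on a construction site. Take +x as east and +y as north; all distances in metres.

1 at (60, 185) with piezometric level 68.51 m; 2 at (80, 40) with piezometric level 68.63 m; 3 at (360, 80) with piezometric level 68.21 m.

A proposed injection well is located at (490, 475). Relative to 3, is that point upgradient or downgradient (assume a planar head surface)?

With h = a·x + b·y + c and 1 as origin, the differences give:
  20·a + (-145)·b = +0.12
  300·a + (-105)·b = -0.30
Eliminate b (×(-105) and ×(-145), subtract): 41400·a = -56.100 → a = ∂h/∂x = -0.001355
Back-substitute: b = ∂h/∂y = -0.001014.
Head at (490, 475) = 68.51 + (-0.001355)·(430) + (-0.001014)·(290) = 67.63 m.
That is lower than the 68.21 m at 3, so the point is downgradient.

downgradient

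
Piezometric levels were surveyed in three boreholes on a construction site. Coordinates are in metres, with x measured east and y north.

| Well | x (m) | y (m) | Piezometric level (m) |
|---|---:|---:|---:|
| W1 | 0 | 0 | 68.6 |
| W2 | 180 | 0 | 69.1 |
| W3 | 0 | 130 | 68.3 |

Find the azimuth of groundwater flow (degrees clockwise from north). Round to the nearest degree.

310°

∂h/∂x = (69.1 − 68.6) / (180 − 0) = +0.002778
∂h/∂y = (68.3 − 68.6) / (130 − 0) = -0.002308
Flow direction (−∇h) has components (-0.002778 E, +0.002308 N).
Azimuth = atan2(E, N) = atan2(-0.002778, +0.002308) = 309.7° ≈ 310°.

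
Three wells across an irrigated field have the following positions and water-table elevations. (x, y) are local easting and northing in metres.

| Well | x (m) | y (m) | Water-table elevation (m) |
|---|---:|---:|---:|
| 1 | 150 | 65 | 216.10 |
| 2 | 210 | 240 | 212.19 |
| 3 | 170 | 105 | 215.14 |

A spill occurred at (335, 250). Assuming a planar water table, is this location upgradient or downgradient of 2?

downgradient

Taking 1 as reference: 2−1 = (60, 175, -3.91); 3−1 = (20, 40, -0.96).
Determinant of the coordinate differences = 60·40 − 20·175 = -1100.
∂h/∂x = [(-3.91)·40 − (-0.96)·175] / -1100 = -0.01055
∂h/∂y = [60·(-0.96) − 20·(-3.91)] / -1100 = -0.01873
Head at (335, 250) = 216.10 + (-0.01055)·(185) + (-0.01873)·(185) = 210.68 m.
That is lower than the 212.19 m at 2, so the point is downgradient.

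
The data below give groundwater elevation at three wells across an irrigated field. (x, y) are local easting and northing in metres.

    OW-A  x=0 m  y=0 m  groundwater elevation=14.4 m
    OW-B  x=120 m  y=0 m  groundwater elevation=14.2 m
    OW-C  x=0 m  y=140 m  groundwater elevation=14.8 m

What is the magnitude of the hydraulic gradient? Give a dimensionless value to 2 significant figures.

∂h/∂x = (14.2 − 14.4) / (120 − 0) = -0.001667
∂h/∂y = (14.8 − 14.4) / (140 − 0) = +0.002857
|∇h| = √(-0.001667² + 0.002857²) = 0.003308

0.0033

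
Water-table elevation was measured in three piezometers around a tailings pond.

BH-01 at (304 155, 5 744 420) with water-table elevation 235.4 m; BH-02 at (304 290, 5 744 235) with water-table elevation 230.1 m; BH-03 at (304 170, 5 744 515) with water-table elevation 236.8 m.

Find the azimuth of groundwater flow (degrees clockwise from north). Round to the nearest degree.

Taking BH-01 as reference: BH-02−BH-01 = (135, -185, -5.3); BH-03−BH-01 = (15, 95, +1.4).
Solve a·Δx + b·Δy = Δh: det = 135·95 − 15·(-185) = 15600.
∂h/∂x = [(-5.3)·95 − (+1.4)·(-185)] / 15600 = -0.01567
∂h/∂y = [135·(+1.4) − 15·(-5.3)] / 15600 = +0.01721
Flow direction (−∇h) has components (+0.01567 E, -0.01721 N).
Azimuth = atan2(E, N) = atan2(+0.01567, -0.01721) = 137.7° ≈ 138°.

138°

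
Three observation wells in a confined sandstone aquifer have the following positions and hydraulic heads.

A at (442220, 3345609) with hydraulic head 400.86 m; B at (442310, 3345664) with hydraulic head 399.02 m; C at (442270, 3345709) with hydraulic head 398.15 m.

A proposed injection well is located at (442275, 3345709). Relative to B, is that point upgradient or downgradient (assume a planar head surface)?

downgradient

With h = a·x + b·y + c and A as origin, the differences give:
  90·a + 55·b = -1.84
  50·a + 100·b = -2.71
Eliminate b (×100 and ×55, subtract): 6250·a = -34.950 → a = ∂h/∂x = -0.005592
Back-substitute: b = ∂h/∂y = -0.02430.
Head at (442275, 3345709) = 400.86 + (-0.005592)·(55) + (-0.02430)·(100) = 398.12 m.
That is lower than the 399.02 m at B, so the point is downgradient.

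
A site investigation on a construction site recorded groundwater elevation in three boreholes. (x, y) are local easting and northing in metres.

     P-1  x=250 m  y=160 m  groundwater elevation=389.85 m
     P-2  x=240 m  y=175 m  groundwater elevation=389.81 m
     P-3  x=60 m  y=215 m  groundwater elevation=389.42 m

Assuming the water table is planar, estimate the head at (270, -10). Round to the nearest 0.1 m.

390.1 m

With h = a·x + b·y + c and P-1 as origin, the differences give:
  (-10)·a + 15·b = -0.04
  (-190)·a + 55·b = -0.43
Eliminate b (×55 and ×15, subtract): 2300·a = 4.250 → a = ∂h/∂x = +0.001848
Back-substitute: b = ∂h/∂y = -0.001435.
h(270, -10) = 389.85 + (+0.001848)·(20) + (-0.001435)·(-170) = 389.85 +0.037 +0.244 = 390.131 m.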